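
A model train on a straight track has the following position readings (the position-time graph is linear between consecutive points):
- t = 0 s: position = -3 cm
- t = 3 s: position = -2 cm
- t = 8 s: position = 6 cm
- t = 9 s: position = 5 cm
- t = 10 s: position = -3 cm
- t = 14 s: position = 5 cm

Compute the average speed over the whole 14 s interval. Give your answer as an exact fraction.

Average speed = (total path length)/(elapsed time); on a piecewise-linear x-t graph the path length is Σ|Δx|.
0–3 s: |Δx| = |-2 − -3| = 1 cm
3–8 s: |Δx| = |6 − -2| = 8 cm
8–9 s: |Δx| = |5 − 6| = 1 cm
9–10 s: |Δx| = |-3 − 5| = 8 cm
10–14 s: |Δx| = |5 − -3| = 8 cm
Total path = 26 cm; average speed = 26/14 = 13/7 cm/s.

13/7 cm/s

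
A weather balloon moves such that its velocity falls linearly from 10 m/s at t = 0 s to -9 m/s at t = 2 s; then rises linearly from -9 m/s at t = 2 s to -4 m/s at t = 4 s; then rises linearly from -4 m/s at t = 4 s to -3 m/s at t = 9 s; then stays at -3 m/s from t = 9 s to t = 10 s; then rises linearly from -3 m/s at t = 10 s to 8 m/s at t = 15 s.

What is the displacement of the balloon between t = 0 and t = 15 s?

Net displacement equals the area under the velocity-time graph (areas below the axis count negative).
0–2 s: ½(10 + -9)(2) = 1 m
2–4 s: ½(-9 + -4)(2) = -13 m
4–9 s: ½(-4 + -3)(5) = -17.5 m
9–10 s: -3 × 1 = -3 m
10–15 s: ½(-3 + 8)(5) = 12.5 m
Net displacement = -20 m

-20 m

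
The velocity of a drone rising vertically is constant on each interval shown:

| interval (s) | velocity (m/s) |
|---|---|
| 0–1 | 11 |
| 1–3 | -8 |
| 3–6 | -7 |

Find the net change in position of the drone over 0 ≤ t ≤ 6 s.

-26 m

Displacement is the signed area under the v-t curve.
0–1 s: 11 × 1 = 11 m
1–3 s: -8 × 2 = -16 m
3–6 s: -7 × 3 = -21 m
Net displacement = -26 m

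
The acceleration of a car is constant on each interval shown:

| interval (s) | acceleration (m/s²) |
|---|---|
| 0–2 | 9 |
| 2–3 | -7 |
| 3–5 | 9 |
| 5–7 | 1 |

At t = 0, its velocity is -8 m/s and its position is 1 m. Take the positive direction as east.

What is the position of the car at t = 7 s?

On each constant-a segment, Δv = aΔt and Δx = v₀Δt + ½aΔt²; chain segment to segment.
0–2 s: v starts -8 m/s; Δx = -8·2 + ½·9·2² = 2 m; v ends 10 m/s.
2–3 s: v starts 10 m/s; Δx = 10·1 + ½·-7·1² = 6.5 m; v ends 3 m/s.
3–5 s: v starts 3 m/s; Δx = 3·2 + ½·9·2² = 24 m; v ends 21 m/s.
5–7 s: v starts 21 m/s; Δx = 21·2 + ½·1·2² = 44 m; v ends 23 m/s.
x(7) = 1 + Σ Δx = 77.5 m.

77.5 m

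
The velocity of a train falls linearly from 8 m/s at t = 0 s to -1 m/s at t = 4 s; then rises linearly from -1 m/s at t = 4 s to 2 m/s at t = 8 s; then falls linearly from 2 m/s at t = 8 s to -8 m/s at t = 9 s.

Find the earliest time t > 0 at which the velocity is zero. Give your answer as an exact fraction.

v changes sign on 0–4 s (from 8 to -1); the graph is linear there, so v = 0 at t = 0 + (-8)·(4 − 0)/(-1 − 8) = 32/9 s.

t = 32/9 s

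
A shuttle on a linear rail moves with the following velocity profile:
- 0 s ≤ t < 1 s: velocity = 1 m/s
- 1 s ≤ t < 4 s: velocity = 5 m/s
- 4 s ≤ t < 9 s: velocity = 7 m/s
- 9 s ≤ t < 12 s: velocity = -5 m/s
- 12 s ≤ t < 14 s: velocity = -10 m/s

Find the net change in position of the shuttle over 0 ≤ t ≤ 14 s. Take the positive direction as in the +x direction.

16 m

Net displacement equals the area under the velocity-time graph (areas below the axis count negative).
0–1 s: 1 × 1 = 1 m
1–4 s: 5 × 3 = 15 m
4–9 s: 7 × 5 = 35 m
9–12 s: -5 × 3 = -15 m
12–14 s: -10 × 2 = -20 m
Net displacement = 16 m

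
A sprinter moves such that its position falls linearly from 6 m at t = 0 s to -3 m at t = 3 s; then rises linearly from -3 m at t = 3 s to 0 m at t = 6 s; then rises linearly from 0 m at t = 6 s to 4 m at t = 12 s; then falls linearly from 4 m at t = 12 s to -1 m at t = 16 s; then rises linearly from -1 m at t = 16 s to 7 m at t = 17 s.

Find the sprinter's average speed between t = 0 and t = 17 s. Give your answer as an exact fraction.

Average speed = (total path length)/(elapsed time); on a piecewise-linear x-t graph the path length is Σ|Δx|.
0–3 s: |Δx| = |-3 − 6| = 9 m
3–6 s: |Δx| = |0 − -3| = 3 m
6–12 s: |Δx| = |4 − 0| = 4 m
12–16 s: |Δx| = |-1 − 4| = 5 m
16–17 s: |Δx| = |7 − -1| = 8 m
Total path = 29 m; average speed = 29/17 = 29/17 m/s.

29/17 m/s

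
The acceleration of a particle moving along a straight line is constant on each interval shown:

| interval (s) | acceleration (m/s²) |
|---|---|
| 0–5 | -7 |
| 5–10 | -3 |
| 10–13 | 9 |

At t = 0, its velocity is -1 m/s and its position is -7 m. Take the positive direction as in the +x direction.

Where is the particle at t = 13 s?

-429.5 m

On each constant-a segment, Δv = aΔt and Δx = v₀Δt + ½aΔt²; chain segment to segment.
0–5 s: v starts -1 m/s; Δx = -1·5 + ½·-7·5² = -92.5 m; v ends -36 m/s.
5–10 s: v starts -36 m/s; Δx = -36·5 + ½·-3·5² = -217.5 m; v ends -51 m/s.
10–13 s: v starts -51 m/s; Δx = -51·3 + ½·9·3² = -112.5 m; v ends -24 m/s.
x(13) = -7 + Σ Δx = -429.5 m.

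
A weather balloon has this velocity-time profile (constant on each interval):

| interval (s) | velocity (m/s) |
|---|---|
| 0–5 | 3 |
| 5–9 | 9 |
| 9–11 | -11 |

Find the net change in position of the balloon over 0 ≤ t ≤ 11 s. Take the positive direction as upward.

29 m

Net displacement equals the area under the velocity-time graph (areas below the axis count negative).
0–5 s: 3 × 5 = 15 m
5–9 s: 9 × 4 = 36 m
9–11 s: -11 × 2 = -22 m
Net displacement = 29 m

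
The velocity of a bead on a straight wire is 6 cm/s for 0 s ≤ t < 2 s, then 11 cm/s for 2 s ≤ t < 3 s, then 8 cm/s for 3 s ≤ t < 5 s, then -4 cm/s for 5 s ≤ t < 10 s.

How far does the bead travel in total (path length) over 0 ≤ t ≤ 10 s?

59 cm

Total distance travelled is ∫|v| dt — sum the magnitudes of each area piece.
0–2 s: |6| × 2 = 12 cm
2–3 s: |11| × 1 = 11 cm
3–5 s: |8| × 2 = 16 cm
5–10 s: |-4| × 5 = 20 cm
Total distance = 59 cm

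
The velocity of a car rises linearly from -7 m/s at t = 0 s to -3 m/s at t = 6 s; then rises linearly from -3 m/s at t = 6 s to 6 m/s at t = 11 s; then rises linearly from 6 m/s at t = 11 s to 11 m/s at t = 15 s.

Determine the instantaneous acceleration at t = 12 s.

1.25 m/s²

Acceleration is the slope of the v-t graph on 11–15 s: (11 − 6)/(15 − 11) = 1.25 m/s².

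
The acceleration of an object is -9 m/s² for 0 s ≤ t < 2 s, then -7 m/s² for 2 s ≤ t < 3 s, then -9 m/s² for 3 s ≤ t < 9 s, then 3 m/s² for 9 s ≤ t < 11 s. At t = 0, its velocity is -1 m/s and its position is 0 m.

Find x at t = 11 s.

On each constant-a segment, Δv = aΔt and Δx = v₀Δt + ½aΔt²; chain segment to segment.
0–2 s: v starts -1 m/s; Δx = -1·2 + ½·-9·2² = -20 m; v ends -19 m/s.
2–3 s: v starts -19 m/s; Δx = -19·1 + ½·-7·1² = -22.5 m; v ends -26 m/s.
3–9 s: v starts -26 m/s; Δx = -26·6 + ½·-9·6² = -318 m; v ends -80 m/s.
9–11 s: v starts -80 m/s; Δx = -80·2 + ½·3·2² = -154 m; v ends -74 m/s.
x(11) = 0 + Σ Δx = -514.5 m.

-514.5 m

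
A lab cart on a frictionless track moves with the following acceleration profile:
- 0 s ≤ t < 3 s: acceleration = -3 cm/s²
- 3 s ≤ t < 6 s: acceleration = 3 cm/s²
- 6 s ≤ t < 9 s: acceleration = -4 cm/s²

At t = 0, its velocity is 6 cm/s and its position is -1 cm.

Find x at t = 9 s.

On each constant-a segment, Δv = aΔt and Δx = v₀Δt + ½aΔt²; chain segment to segment.
0–3 s: v starts 6 cm/s; Δx = 6·3 + ½·-3·3² = 4.5 cm; v ends -3 cm/s.
3–6 s: v starts -3 cm/s; Δx = -3·3 + ½·3·3² = 4.5 cm; v ends 6 cm/s.
6–9 s: v starts 6 cm/s; Δx = 6·3 + ½·-4·3² = 0 cm; v ends -6 cm/s.
x(9) = -1 + Σ Δx = 8 cm.

8 cm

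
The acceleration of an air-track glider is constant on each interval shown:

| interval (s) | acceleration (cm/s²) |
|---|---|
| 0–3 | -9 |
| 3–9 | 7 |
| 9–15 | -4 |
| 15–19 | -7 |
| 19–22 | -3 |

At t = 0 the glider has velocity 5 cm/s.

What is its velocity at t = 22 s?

-41 cm/s

Δv equals the area under the a-t graph; then v = v₀ + Δv.
0–3 s: -9 × 3 = -27 cm/s
3–9 s: 7 × 6 = 42 cm/s
9–15 s: -4 × 6 = -24 cm/s
15–19 s: -7 × 4 = -28 cm/s
19–22 s: -3 × 3 = -9 cm/s
Δv = -46 cm/s, so v(22) = 5 + (-46) = -41 cm/s.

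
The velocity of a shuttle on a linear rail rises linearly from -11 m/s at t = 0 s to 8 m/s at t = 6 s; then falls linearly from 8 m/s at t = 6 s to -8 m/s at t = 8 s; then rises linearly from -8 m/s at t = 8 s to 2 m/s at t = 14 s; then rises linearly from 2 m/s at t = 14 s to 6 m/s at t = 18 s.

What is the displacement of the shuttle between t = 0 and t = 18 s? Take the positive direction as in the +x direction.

Displacement is the signed area under the v-t curve.
0–6 s: ½(-11 + 8)(6) = -9 m
6–8 s: ½(8 + -8)(2) = 0 m
8–14 s: ½(-8 + 2)(6) = -18 m
14–18 s: ½(2 + 6)(4) = 16 m
Net displacement = -11 m

-11 m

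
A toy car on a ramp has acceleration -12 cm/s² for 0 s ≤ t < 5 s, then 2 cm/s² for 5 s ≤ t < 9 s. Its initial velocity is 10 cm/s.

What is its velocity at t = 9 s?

-42 cm/s

Δv equals the area under the a-t graph; then v = v₀ + Δv.
0–5 s: -12 × 5 = -60 cm/s
5–9 s: 2 × 4 = 8 cm/s
Δv = -52 cm/s, so v(9) = 10 + (-52) = -42 cm/s.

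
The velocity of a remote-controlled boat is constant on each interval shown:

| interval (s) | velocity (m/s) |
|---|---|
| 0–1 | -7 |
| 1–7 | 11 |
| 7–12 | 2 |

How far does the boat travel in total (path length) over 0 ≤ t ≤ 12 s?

83 m

Total distance travelled is ∫|v| dt — sum the magnitudes of each area piece.
0–1 s: |-7| × 1 = 7 m
1–7 s: |11| × 6 = 66 m
7–12 s: |2| × 5 = 10 m
Total distance = 83 m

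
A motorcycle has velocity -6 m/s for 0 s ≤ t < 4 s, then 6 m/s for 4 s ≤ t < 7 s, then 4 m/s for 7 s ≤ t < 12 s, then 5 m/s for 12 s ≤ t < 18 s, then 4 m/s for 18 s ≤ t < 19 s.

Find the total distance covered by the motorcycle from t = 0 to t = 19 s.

96 m

Total distance travelled is ∫|v| dt — sum the magnitudes of each area piece.
0–4 s: |-6| × 4 = 24 m
4–7 s: |6| × 3 = 18 m
7–12 s: |4| × 5 = 20 m
12–18 s: |5| × 6 = 30 m
18–19 s: |4| × 1 = 4 m
Total distance = 96 m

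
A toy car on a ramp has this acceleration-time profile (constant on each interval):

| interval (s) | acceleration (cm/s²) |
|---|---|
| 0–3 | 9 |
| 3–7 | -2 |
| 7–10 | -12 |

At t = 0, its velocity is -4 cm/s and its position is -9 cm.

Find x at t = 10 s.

On each constant-a segment, Δv = aΔt and Δx = v₀Δt + ½aΔt²; chain segment to segment.
0–3 s: v starts -4 cm/s; Δx = -4·3 + ½·9·3² = 28.5 cm; v ends 23 cm/s.
3–7 s: v starts 23 cm/s; Δx = 23·4 + ½·-2·4² = 76 cm; v ends 15 cm/s.
7–10 s: v starts 15 cm/s; Δx = 15·3 + ½·-12·3² = -9 cm; v ends -21 cm/s.
x(10) = -9 + Σ Δx = 86.5 cm.

86.5 cm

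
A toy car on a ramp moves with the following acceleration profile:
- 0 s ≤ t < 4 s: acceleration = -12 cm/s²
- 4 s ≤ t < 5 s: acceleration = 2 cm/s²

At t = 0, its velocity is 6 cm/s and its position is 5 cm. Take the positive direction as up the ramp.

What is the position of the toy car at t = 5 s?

On each constant-a segment, Δv = aΔt and Δx = v₀Δt + ½aΔt²; chain segment to segment.
0–4 s: v starts 6 cm/s; Δx = 6·4 + ½·-12·4² = -72 cm; v ends -42 cm/s.
4–5 s: v starts -42 cm/s; Δx = -42·1 + ½·2·1² = -41 cm; v ends -40 cm/s.
x(5) = 5 + Σ Δx = -108 cm.

-108 cm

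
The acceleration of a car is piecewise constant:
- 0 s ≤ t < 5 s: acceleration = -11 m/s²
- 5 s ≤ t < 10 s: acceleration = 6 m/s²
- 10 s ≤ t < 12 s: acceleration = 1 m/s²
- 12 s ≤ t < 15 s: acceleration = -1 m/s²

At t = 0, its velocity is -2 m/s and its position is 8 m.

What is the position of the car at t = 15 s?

On each constant-a segment, Δv = aΔt and Δx = v₀Δt + ½aΔt²; chain segment to segment.
0–5 s: v starts -2 m/s; Δx = -2·5 + ½·-11·5² = -147.5 m; v ends -57 m/s.
5–10 s: v starts -57 m/s; Δx = -57·5 + ½·6·5² = -210 m; v ends -27 m/s.
10–12 s: v starts -27 m/s; Δx = -27·2 + ½·1·2² = -52 m; v ends -25 m/s.
12–15 s: v starts -25 m/s; Δx = -25·3 + ½·-1·3² = -79.5 m; v ends -28 m/s.
x(15) = 8 + Σ Δx = -481 m.

-481 m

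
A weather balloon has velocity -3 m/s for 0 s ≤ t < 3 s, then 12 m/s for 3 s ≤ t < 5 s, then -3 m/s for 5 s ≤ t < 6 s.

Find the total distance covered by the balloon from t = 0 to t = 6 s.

Distance (not displacement) is the total path length: add the absolute areas under v-t.
0–3 s: |-3| × 3 = 9 m
3–5 s: |12| × 2 = 24 m
5–6 s: |-3| × 1 = 3 m
Total distance = 36 m

36 m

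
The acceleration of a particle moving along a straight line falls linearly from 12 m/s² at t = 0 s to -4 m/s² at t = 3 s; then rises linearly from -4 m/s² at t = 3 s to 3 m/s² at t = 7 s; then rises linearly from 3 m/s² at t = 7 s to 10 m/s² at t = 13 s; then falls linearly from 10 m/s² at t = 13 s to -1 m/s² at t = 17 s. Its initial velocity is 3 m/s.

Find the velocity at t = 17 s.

Δv equals the area under the a-t graph; then v = v₀ + Δv.
0–3 s: ½(12 + -4)(3) = 12 m/s
3–7 s: ½(-4 + 3)(4) = -2 m/s
7–13 s: ½(3 + 10)(6) = 39 m/s
13–17 s: ½(10 + -1)(4) = 18 m/s
Δv = 67 m/s, so v(17) = 3 + (67) = 70 m/s.

70 m/s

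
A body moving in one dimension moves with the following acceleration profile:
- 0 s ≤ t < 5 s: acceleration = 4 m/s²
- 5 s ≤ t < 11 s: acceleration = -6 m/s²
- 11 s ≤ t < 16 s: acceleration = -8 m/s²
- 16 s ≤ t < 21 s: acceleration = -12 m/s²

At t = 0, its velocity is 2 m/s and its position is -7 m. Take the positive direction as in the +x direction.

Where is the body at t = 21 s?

-513 m

On each constant-a segment, Δv = aΔt and Δx = v₀Δt + ½aΔt²; chain segment to segment.
0–5 s: v starts 2 m/s; Δx = 2·5 + ½·4·5² = 60 m; v ends 22 m/s.
5–11 s: v starts 22 m/s; Δx = 22·6 + ½·-6·6² = 24 m; v ends -14 m/s.
11–16 s: v starts -14 m/s; Δx = -14·5 + ½·-8·5² = -170 m; v ends -54 m/s.
16–21 s: v starts -54 m/s; Δx = -54·5 + ½·-12·5² = -420 m; v ends -114 m/s.
x(21) = -7 + Σ Δx = -513 m.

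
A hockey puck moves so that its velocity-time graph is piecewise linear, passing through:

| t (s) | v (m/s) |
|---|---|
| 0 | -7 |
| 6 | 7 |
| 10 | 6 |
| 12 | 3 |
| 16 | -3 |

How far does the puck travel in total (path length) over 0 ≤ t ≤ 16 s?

Total distance travelled is ∫|v| dt — sum the magnitudes of each area piece.
0–6 s: v = 0 at t = 3 s; triangle areas 10.5 + 10.5 = 21 m
6–10 s: |½(7 + 6)(4)| = 26 m
10–12 s: |½(6 + 3)(2)| = 9 m
12–16 s: v = 0 at t = 14 s; triangle areas 3 + 3 = 6 m
Total distance = 62 m

62 m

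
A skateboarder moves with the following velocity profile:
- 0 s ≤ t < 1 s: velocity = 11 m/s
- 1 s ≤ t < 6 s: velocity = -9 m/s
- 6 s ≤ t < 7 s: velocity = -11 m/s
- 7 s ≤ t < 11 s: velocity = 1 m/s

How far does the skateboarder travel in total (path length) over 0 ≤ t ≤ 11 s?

71 m

Total distance travelled is ∫|v| dt — sum the magnitudes of each area piece.
0–1 s: |11| × 1 = 11 m
1–6 s: |-9| × 5 = 45 m
6–7 s: |-11| × 1 = 11 m
7–11 s: |1| × 4 = 4 m
Total distance = 71 m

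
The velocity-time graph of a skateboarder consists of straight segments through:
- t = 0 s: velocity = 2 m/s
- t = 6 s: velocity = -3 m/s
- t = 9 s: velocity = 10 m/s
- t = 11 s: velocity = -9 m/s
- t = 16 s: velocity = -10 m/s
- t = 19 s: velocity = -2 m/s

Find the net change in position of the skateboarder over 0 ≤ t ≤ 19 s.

Net displacement equals the area under the velocity-time graph (areas below the axis count negative).
0–6 s: ½(2 + -3)(6) = -3 m
6–9 s: ½(-3 + 10)(3) = 10.5 m
9–11 s: ½(10 + -9)(2) = 1 m
11–16 s: ½(-9 + -10)(5) = -47.5 m
16–19 s: ½(-10 + -2)(3) = -18 m
Net displacement = -57 m

-57 m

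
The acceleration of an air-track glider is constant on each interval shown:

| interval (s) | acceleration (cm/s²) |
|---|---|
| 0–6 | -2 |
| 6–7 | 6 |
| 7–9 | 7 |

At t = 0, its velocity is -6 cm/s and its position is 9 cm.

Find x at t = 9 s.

On each constant-a segment, Δv = aΔt and Δx = v₀Δt + ½aΔt²; chain segment to segment.
0–6 s: v starts -6 cm/s; Δx = -6·6 + ½·-2·6² = -72 cm; v ends -18 cm/s.
6–7 s: v starts -18 cm/s; Δx = -18·1 + ½·6·1² = -15 cm; v ends -12 cm/s.
7–9 s: v starts -12 cm/s; Δx = -12·2 + ½·7·2² = -10 cm; v ends 2 cm/s.
x(9) = 9 + Σ Δx = -88 cm.

-88 cm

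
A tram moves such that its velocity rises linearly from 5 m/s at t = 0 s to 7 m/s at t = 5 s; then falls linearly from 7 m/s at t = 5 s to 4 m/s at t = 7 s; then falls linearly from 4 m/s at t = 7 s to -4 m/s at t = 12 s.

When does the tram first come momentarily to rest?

t = 9.5 s

v changes sign on 7–12 s (from 4 to -4); the graph is linear there, so v = 0 at t = 7 + (-4)·(12 − 7)/(-4 − 4) = 9.5 s.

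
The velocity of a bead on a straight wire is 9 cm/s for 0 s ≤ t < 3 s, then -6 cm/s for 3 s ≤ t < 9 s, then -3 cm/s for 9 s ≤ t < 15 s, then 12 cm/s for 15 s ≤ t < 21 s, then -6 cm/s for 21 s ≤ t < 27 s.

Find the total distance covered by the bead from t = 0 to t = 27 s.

189 cm

Total distance travelled is ∫|v| dt — sum the magnitudes of each area piece.
0–3 s: |9| × 3 = 27 cm
3–9 s: |-6| × 6 = 36 cm
9–15 s: |-3| × 6 = 18 cm
15–21 s: |12| × 6 = 72 cm
21–27 s: |-6| × 6 = 36 cm
Total distance = 189 cm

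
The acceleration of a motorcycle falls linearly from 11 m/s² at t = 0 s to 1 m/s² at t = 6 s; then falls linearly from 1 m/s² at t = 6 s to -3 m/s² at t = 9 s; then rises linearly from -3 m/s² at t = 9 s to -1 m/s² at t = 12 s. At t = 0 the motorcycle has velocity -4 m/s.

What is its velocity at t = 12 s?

23 m/s

Δv equals the area under the a-t graph; then v = v₀ + Δv.
0–6 s: ½(11 + 1)(6) = 36 m/s
6–9 s: ½(1 + -3)(3) = -3 m/s
9–12 s: ½(-3 + -1)(3) = -6 m/s
Δv = 27 m/s, so v(12) = -4 + (27) = 23 m/s.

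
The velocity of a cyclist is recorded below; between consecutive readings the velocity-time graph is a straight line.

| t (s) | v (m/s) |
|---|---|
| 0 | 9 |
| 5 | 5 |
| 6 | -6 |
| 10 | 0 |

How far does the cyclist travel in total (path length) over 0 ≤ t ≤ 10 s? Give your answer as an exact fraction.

1095/22 m

Distance (not displacement) is the total path length: add the absolute areas under v-t.
0–5 s: |½(9 + 5)(5)| = 35 m
5–6 s: v = 0 at t = 60/11 s; triangle areas 25/22 + 18/11 = 61/22 m
6–10 s: |½(-6 + 0)(4)| = 12 m
Total distance = 1095/22 m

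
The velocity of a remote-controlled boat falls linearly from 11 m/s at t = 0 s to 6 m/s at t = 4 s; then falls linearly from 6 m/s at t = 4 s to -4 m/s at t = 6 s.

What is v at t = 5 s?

1 m/s

On 4–6 s the graph is linear from 6 to -4 m/s: v(5) = 6 + (-4 − 6)·(5 − 4)/(6 − 4) = 1 m/s.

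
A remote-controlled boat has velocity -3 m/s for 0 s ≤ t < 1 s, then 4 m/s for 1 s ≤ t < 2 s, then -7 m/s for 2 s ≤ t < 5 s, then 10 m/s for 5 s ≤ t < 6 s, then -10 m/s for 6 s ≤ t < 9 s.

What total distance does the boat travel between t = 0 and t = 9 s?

Distance (not displacement) is the total path length: add the absolute areas under v-t.
0–1 s: |-3| × 1 = 3 m
1–2 s: |4| × 1 = 4 m
2–5 s: |-7| × 3 = 21 m
5–6 s: |10| × 1 = 10 m
6–9 s: |-10| × 3 = 30 m
Total distance = 68 m

68 m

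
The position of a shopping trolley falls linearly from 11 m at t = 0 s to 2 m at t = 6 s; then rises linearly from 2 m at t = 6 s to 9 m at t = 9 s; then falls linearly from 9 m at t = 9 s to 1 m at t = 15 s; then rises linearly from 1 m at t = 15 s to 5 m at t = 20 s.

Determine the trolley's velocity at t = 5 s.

-1.5 m/s

Velocity is the slope of the x-t graph on 0–6 s: (2 − 11)/(6 − 0) = -1.5 m/s.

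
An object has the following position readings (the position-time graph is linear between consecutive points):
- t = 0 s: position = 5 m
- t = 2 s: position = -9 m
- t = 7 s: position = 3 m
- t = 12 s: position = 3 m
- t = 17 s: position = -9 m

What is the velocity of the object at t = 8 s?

0 m/s

Velocity is the slope of the x-t graph on 7–12 s: (3 − 3)/(12 − 7) = 0 m/s.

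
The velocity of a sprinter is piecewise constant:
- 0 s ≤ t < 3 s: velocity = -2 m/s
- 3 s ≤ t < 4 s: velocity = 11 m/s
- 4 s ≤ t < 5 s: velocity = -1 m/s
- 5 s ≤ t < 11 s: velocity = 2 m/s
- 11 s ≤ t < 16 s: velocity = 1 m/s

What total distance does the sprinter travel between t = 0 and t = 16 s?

Total distance travelled is ∫|v| dt — sum the magnitudes of each area piece.
0–3 s: |-2| × 3 = 6 m
3–4 s: |11| × 1 = 11 m
4–5 s: |-1| × 1 = 1 m
5–11 s: |2| × 6 = 12 m
11–16 s: |1| × 5 = 5 m
Total distance = 35 m

35 m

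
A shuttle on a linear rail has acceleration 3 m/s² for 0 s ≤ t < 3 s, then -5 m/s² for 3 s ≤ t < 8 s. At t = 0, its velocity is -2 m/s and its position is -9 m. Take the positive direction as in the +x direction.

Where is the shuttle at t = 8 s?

On each constant-a segment, Δv = aΔt and Δx = v₀Δt + ½aΔt²; chain segment to segment.
0–3 s: v starts -2 m/s; Δx = -2·3 + ½·3·3² = 7.5 m; v ends 7 m/s.
3–8 s: v starts 7 m/s; Δx = 7·5 + ½·-5·5² = -27.5 m; v ends -18 m/s.
x(8) = -9 + Σ Δx = -29 m.

-29 m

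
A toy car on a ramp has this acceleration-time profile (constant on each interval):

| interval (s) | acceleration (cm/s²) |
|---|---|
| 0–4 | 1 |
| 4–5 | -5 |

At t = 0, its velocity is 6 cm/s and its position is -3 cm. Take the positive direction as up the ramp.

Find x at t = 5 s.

On each constant-a segment, Δv = aΔt and Δx = v₀Δt + ½aΔt²; chain segment to segment.
0–4 s: v starts 6 cm/s; Δx = 6·4 + ½·1·4² = 32 cm; v ends 10 cm/s.
4–5 s: v starts 10 cm/s; Δx = 10·1 + ½·-5·1² = 7.5 cm; v ends 5 cm/s.
x(5) = -3 + Σ Δx = 36.5 cm.

36.5 cm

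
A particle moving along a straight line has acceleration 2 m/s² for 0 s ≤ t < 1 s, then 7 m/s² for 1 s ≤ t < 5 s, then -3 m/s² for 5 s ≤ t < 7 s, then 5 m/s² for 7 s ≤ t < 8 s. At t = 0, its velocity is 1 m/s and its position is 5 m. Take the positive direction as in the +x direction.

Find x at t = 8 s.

158.5 m

On each constant-a segment, Δv = aΔt and Δx = v₀Δt + ½aΔt²; chain segment to segment.
0–1 s: v starts 1 m/s; Δx = 1·1 + ½·2·1² = 2 m; v ends 3 m/s.
1–5 s: v starts 3 m/s; Δx = 3·4 + ½·7·4² = 68 m; v ends 31 m/s.
5–7 s: v starts 31 m/s; Δx = 31·2 + ½·-3·2² = 56 m; v ends 25 m/s.
7–8 s: v starts 25 m/s; Δx = 25·1 + ½·5·1² = 27.5 m; v ends 30 m/s.
x(8) = 5 + Σ Δx = 158.5 m.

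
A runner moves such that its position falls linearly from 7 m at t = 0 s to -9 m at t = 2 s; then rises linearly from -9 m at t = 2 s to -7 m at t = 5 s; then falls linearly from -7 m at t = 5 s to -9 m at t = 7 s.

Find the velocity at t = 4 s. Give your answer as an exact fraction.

2/3 m/s

Velocity is the slope of the x-t graph on 2–5 s: (-7 − -9)/(5 − 2) = 2/3 m/s.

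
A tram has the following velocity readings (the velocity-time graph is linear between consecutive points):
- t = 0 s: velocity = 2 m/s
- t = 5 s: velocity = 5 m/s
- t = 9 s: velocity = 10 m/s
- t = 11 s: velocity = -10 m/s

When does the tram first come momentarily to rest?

t = 10 s

v changes sign on 9–11 s (from 10 to -10); the graph is linear there, so v = 0 at t = 9 + (-10)·(11 − 9)/(-10 − 10) = 10 s.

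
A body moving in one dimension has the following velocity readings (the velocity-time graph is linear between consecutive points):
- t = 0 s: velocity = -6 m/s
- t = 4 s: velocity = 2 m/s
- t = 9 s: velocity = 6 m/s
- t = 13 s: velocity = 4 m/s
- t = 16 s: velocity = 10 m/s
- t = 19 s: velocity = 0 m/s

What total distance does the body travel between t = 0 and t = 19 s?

86 m

Total distance travelled is ∫|v| dt — sum the magnitudes of each area piece.
0–4 s: v = 0 at t = 3 s; triangle areas 9 + 1 = 10 m
4–9 s: |½(2 + 6)(5)| = 20 m
9–13 s: |½(6 + 4)(4)| = 20 m
13–16 s: |½(4 + 10)(3)| = 21 m
16–19 s: |½(10 + 0)(3)| = 15 m
Total distance = 86 m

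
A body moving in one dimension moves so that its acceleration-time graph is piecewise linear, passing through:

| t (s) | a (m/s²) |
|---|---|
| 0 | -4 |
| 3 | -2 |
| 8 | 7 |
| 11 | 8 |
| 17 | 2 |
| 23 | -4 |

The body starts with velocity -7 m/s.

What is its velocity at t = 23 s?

Δv equals the area under the a-t graph; then v = v₀ + Δv.
0–3 s: ½(-4 + -2)(3) = -9 m/s
3–8 s: ½(-2 + 7)(5) = 12.5 m/s
8–11 s: ½(7 + 8)(3) = 22.5 m/s
11–17 s: ½(8 + 2)(6) = 30 m/s
17–23 s: ½(2 + -4)(6) = -6 m/s
Δv = 50 m/s, so v(23) = -7 + (50) = 43 m/s.

43 m/s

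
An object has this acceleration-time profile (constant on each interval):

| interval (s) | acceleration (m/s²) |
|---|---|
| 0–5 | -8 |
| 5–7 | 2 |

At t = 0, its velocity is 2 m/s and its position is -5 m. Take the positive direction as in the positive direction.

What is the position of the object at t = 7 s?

-167 m

On each constant-a segment, Δv = aΔt and Δx = v₀Δt + ½aΔt²; chain segment to segment.
0–5 s: v starts 2 m/s; Δx = 2·5 + ½·-8·5² = -90 m; v ends -38 m/s.
5–7 s: v starts -38 m/s; Δx = -38·2 + ½·2·2² = -72 m; v ends -34 m/s.
x(7) = -5 + Σ Δx = -167 m.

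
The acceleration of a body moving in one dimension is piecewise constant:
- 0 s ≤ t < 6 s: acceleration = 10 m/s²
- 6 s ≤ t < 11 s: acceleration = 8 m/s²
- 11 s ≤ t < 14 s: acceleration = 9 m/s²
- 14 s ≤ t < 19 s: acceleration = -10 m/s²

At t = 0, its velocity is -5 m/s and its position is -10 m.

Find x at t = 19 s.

1325.5 m

On each constant-a segment, Δv = aΔt and Δx = v₀Δt + ½aΔt²; chain segment to segment.
0–6 s: v starts -5 m/s; Δx = -5·6 + ½·10·6² = 150 m; v ends 55 m/s.
6–11 s: v starts 55 m/s; Δx = 55·5 + ½·8·5² = 375 m; v ends 95 m/s.
11–14 s: v starts 95 m/s; Δx = 95·3 + ½·9·3² = 325.5 m; v ends 122 m/s.
14–19 s: v starts 122 m/s; Δx = 122·5 + ½·-10·5² = 485 m; v ends 72 m/s.
x(19) = -10 + Σ Δx = 1325.5 m.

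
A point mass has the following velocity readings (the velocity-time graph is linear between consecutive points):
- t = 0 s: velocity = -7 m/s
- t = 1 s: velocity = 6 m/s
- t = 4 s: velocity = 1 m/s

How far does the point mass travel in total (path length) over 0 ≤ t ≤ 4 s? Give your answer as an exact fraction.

Distance (not displacement) is the total path length: add the absolute areas under v-t.
0–1 s: v = 0 at t = 7/13 s; triangle areas 49/26 + 18/13 = 85/26 m
1–4 s: |½(6 + 1)(3)| = 10.5 m
Total distance = 179/13 m

179/13 m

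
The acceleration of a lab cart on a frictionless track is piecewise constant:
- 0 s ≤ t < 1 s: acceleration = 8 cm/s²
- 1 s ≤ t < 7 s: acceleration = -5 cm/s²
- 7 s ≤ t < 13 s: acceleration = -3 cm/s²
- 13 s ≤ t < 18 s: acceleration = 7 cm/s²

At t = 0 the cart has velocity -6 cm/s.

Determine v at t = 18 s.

Δv equals the area under the a-t graph; then v = v₀ + Δv.
0–1 s: 8 × 1 = 8 cm/s
1–7 s: -5 × 6 = -30 cm/s
7–13 s: -3 × 6 = -18 cm/s
13–18 s: 7 × 5 = 35 cm/s
Δv = -5 cm/s, so v(18) = -6 + (-5) = -11 cm/s.

-11 cm/s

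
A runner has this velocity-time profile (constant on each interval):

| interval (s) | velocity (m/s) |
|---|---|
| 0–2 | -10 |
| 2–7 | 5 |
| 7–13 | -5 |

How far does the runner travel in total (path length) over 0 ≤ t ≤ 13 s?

Distance (not displacement) is the total path length: add the absolute areas under v-t.
0–2 s: |-10| × 2 = 20 m
2–7 s: |5| × 5 = 25 m
7–13 s: |-5| × 6 = 30 m
Total distance = 75 m

75 m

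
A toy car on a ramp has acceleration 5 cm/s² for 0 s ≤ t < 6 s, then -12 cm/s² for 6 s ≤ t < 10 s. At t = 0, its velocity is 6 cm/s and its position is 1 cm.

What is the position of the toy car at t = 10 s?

175 cm

On each constant-a segment, Δv = aΔt and Δx = v₀Δt + ½aΔt²; chain segment to segment.
0–6 s: v starts 6 cm/s; Δx = 6·6 + ½·5·6² = 126 cm; v ends 36 cm/s.
6–10 s: v starts 36 cm/s; Δx = 36·4 + ½·-12·4² = 48 cm; v ends -12 cm/s.
x(10) = 1 + Σ Δx = 175 cm.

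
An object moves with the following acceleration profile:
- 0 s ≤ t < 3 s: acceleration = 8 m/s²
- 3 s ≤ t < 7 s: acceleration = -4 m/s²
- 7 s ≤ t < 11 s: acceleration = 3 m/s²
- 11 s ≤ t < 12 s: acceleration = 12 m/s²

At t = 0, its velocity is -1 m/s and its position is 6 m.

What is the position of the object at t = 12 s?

176 m

On each constant-a segment, Δv = aΔt and Δx = v₀Δt + ½aΔt²; chain segment to segment.
0–3 s: v starts -1 m/s; Δx = -1·3 + ½·8·3² = 33 m; v ends 23 m/s.
3–7 s: v starts 23 m/s; Δx = 23·4 + ½·-4·4² = 60 m; v ends 7 m/s.
7–11 s: v starts 7 m/s; Δx = 7·4 + ½·3·4² = 52 m; v ends 19 m/s.
11–12 s: v starts 19 m/s; Δx = 19·1 + ½·12·1² = 25 m; v ends 31 m/s.
x(12) = 6 + Σ Δx = 176 m.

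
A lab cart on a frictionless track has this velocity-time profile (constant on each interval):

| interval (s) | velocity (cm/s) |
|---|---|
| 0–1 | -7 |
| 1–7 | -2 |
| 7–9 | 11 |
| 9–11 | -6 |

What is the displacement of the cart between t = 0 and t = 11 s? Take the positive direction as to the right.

Displacement is the signed area under the v-t curve.
0–1 s: -7 × 1 = -7 cm
1–7 s: -2 × 6 = -12 cm
7–9 s: 11 × 2 = 22 cm
9–11 s: -6 × 2 = -12 cm
Net displacement = -9 cm

-9 cm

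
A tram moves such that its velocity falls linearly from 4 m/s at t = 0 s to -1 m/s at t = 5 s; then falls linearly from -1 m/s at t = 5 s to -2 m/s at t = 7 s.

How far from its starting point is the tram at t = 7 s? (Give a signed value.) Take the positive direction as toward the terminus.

4.5 m

Displacement is the signed area under the v-t curve.
0–5 s: ½(4 + -1)(5) = 7.5 m
5–7 s: ½(-1 + -2)(2) = -3 m
Net displacement = 4.5 m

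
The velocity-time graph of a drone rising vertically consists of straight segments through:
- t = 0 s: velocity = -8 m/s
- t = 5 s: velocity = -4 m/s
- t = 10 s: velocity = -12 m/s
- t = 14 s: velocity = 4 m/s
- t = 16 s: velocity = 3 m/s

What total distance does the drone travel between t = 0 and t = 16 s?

97 m

Total distance travelled is ∫|v| dt — sum the magnitudes of each area piece.
0–5 s: |½(-8 + -4)(5)| = 30 m
5–10 s: |½(-4 + -12)(5)| = 40 m
10–14 s: v = 0 at t = 13 s; triangle areas 18 + 2 = 20 m
14–16 s: |½(4 + 3)(2)| = 7 m
Total distance = 97 m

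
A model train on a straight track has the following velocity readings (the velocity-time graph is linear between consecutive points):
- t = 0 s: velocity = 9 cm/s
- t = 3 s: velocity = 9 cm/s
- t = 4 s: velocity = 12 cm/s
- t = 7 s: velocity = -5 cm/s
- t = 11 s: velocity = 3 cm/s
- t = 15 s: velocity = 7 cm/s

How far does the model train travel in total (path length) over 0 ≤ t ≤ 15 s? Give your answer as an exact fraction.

2751/34 cm

Total distance travelled is ∫|v| dt — sum the magnitudes of each area piece.
0–3 s: |9| × 3 = 27 cm
3–4 s: |½(9 + 12)(1)| = 10.5 cm
4–7 s: v = 0 at t = 104/17 s; triangle areas 216/17 + 75/34 = 507/34 cm
7–11 s: v = 0 at t = 9.5 s; triangle areas 6.25 + 2.25 = 8.5 cm
11–15 s: |½(3 + 7)(4)| = 20 cm
Total distance = 2751/34 cm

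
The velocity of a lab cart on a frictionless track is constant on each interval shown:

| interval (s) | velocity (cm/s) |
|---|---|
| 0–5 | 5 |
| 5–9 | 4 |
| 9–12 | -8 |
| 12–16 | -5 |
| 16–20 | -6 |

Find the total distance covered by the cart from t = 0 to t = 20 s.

Total distance travelled is ∫|v| dt — sum the magnitudes of each area piece.
0–5 s: |5| × 5 = 25 cm
5–9 s: |4| × 4 = 16 cm
9–12 s: |-8| × 3 = 24 cm
12–16 s: |-5| × 4 = 20 cm
16–20 s: |-6| × 4 = 24 cm
Total distance = 109 cm

109 cm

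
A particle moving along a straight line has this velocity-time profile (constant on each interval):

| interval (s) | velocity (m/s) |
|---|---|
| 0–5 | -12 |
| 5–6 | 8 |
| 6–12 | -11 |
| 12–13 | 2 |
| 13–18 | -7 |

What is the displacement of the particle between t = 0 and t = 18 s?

Displacement is the signed area under the v-t curve.
0–5 s: -12 × 5 = -60 m
5–6 s: 8 × 1 = 8 m
6–12 s: -11 × 6 = -66 m
12–13 s: 2 × 1 = 2 m
13–18 s: -7 × 5 = -35 m
Net displacement = -151 m

-151 m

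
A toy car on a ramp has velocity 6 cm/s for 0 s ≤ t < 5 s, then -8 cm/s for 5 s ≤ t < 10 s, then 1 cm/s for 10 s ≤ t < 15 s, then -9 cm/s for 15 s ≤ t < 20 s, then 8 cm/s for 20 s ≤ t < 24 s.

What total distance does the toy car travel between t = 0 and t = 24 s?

Total distance travelled is ∫|v| dt — sum the magnitudes of each area piece.
0–5 s: |6| × 5 = 30 cm
5–10 s: |-8| × 5 = 40 cm
10–15 s: |1| × 5 = 5 cm
15–20 s: |-9| × 5 = 45 cm
20–24 s: |8| × 4 = 32 cm
Total distance = 152 cm

152 cm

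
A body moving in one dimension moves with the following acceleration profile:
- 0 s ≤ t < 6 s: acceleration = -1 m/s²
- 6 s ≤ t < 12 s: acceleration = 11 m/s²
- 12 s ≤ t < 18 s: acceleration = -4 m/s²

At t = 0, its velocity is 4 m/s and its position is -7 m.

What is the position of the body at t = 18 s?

On each constant-a segment, Δv = aΔt and Δx = v₀Δt + ½aΔt²; chain segment to segment.
0–6 s: v starts 4 m/s; Δx = 4·6 + ½·-1·6² = 6 m; v ends -2 m/s.
6–12 s: v starts -2 m/s; Δx = -2·6 + ½·11·6² = 186 m; v ends 64 m/s.
12–18 s: v starts 64 m/s; Δx = 64·6 + ½·-4·6² = 312 m; v ends 40 m/s.
x(18) = -7 + Σ Δx = 497 m.

497 m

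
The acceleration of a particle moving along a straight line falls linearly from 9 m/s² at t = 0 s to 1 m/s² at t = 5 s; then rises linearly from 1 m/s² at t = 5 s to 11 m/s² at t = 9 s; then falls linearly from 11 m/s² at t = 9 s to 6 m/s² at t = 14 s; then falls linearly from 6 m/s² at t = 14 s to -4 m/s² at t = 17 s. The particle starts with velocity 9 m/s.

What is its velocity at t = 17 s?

Δv equals the area under the a-t graph; then v = v₀ + Δv.
0–5 s: ½(9 + 1)(5) = 25 m/s
5–9 s: ½(1 + 11)(4) = 24 m/s
9–14 s: ½(11 + 6)(5) = 42.5 m/s
14–17 s: ½(6 + -4)(3) = 3 m/s
Δv = 94.5 m/s, so v(17) = 9 + (94.5) = 103.5 m/s.

103.5 m/s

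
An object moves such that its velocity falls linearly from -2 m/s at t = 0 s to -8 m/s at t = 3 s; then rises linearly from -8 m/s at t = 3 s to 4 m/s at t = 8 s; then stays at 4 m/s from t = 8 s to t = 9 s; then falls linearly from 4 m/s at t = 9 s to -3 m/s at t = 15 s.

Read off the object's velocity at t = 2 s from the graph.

-6 m/s

On 0–3 s the graph is linear from -2 to -8 m/s: v(2) = -2 + (-8 − -2)·(2 − 0)/(3 − 0) = -6 m/s.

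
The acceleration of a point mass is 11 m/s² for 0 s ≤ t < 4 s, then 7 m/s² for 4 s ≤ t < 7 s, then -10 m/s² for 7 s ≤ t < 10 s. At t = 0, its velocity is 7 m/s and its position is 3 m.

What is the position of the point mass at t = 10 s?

474.5 m

On each constant-a segment, Δv = aΔt and Δx = v₀Δt + ½aΔt²; chain segment to segment.
0–4 s: v starts 7 m/s; Δx = 7·4 + ½·11·4² = 116 m; v ends 51 m/s.
4–7 s: v starts 51 m/s; Δx = 51·3 + ½·7·3² = 184.5 m; v ends 72 m/s.
7–10 s: v starts 72 m/s; Δx = 72·3 + ½·-10·3² = 171 m; v ends 42 m/s.
x(10) = 3 + Σ Δx = 474.5 m.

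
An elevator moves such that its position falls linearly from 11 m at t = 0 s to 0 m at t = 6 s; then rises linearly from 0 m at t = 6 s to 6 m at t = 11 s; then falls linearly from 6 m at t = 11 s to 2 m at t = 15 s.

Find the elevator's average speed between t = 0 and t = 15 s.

1.4 m/s

Average speed = (total path length)/(elapsed time); on a piecewise-linear x-t graph the path length is Σ|Δx|.
0–6 s: |Δx| = |0 − 11| = 11 m
6–11 s: |Δx| = |6 − 0| = 6 m
11–15 s: |Δx| = |2 − 6| = 4 m
Total path = 21 m; average speed = 21/15 = 1.4 m/s.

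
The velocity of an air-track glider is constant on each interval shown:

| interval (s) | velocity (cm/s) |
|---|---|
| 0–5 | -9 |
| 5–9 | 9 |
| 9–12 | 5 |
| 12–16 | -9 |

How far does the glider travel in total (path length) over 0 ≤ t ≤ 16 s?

Distance (not displacement) is the total path length: add the absolute areas under v-t.
0–5 s: |-9| × 5 = 45 cm
5–9 s: |9| × 4 = 36 cm
9–12 s: |5| × 3 = 15 cm
12–16 s: |-9| × 4 = 36 cm
Total distance = 132 cm

132 cm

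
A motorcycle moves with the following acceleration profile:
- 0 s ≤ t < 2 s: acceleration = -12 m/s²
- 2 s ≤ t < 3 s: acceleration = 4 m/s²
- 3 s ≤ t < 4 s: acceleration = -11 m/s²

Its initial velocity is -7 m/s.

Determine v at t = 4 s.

-38 m/s

Δv equals the area under the a-t graph; then v = v₀ + Δv.
0–2 s: -12 × 2 = -24 m/s
2–3 s: 4 × 1 = 4 m/s
3–4 s: -11 × 1 = -11 m/s
Δv = -31 m/s, so v(4) = -7 + (-31) = -38 m/s.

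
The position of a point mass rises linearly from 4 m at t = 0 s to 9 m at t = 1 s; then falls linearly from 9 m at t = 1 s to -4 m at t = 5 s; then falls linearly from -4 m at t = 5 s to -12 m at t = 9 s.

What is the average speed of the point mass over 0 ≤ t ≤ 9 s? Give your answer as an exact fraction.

26/9 m/s

Average speed = (total path length)/(elapsed time); on a piecewise-linear x-t graph the path length is Σ|Δx|.
0–1 s: |Δx| = |9 − 4| = 5 m
1–5 s: |Δx| = |-4 − 9| = 13 m
5–9 s: |Δx| = |-12 − -4| = 8 m
Total path = 26 m; average speed = 26/9 = 26/9 m/s.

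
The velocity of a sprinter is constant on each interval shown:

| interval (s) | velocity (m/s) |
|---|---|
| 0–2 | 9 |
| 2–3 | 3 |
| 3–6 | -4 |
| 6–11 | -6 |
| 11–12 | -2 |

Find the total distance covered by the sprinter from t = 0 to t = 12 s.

Distance (not displacement) is the total path length: add the absolute areas under v-t.
0–2 s: |9| × 2 = 18 m
2–3 s: |3| × 1 = 3 m
3–6 s: |-4| × 3 = 12 m
6–11 s: |-6| × 5 = 30 m
11–12 s: |-2| × 1 = 2 m
Total distance = 65 m

65 m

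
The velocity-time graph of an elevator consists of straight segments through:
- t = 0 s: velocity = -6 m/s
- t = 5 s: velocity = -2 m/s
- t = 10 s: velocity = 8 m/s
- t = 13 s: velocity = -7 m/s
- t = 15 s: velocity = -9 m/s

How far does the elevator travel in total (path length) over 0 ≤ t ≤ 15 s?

64.3 m

Distance (not displacement) is the total path length: add the absolute areas under v-t.
0–5 s: |½(-6 + -2)(5)| = 20 m
5–10 s: v = 0 at t = 6 s; triangle areas 1 + 16 = 17 m
10–13 s: v = 0 at t = 11.6 s; triangle areas 6.4 + 4.9 = 11.3 m
13–15 s: |½(-7 + -9)(2)| = 16 m
Total distance = 64.3 m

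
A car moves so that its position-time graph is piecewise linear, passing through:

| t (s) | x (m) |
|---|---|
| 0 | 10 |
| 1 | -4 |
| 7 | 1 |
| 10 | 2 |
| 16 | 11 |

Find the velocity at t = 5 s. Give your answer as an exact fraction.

Velocity is the slope of the x-t graph on 1–7 s: (1 − -4)/(7 − 1) = 5/6 m/s.

5/6 m/s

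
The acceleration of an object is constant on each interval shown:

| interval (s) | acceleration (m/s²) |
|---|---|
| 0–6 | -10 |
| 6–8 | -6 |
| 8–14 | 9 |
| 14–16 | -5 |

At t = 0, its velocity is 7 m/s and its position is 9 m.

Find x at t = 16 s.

On each constant-a segment, Δv = aΔt and Δx = v₀Δt + ½aΔt²; chain segment to segment.
0–6 s: v starts 7 m/s; Δx = 7·6 + ½·-10·6² = -138 m; v ends -53 m/s.
6–8 s: v starts -53 m/s; Δx = -53·2 + ½·-6·2² = -118 m; v ends -65 m/s.
8–14 s: v starts -65 m/s; Δx = -65·6 + ½·9·6² = -228 m; v ends -11 m/s.
14–16 s: v starts -11 m/s; Δx = -11·2 + ½·-5·2² = -32 m; v ends -21 m/s.
x(16) = 9 + Σ Δx = -507 m.

-507 m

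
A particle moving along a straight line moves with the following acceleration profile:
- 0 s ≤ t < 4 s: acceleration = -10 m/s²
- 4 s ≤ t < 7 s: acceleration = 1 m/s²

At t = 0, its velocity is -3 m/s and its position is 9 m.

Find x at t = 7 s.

On each constant-a segment, Δv = aΔt and Δx = v₀Δt + ½aΔt²; chain segment to segment.
0–4 s: v starts -3 m/s; Δx = -3·4 + ½·-10·4² = -92 m; v ends -43 m/s.
4–7 s: v starts -43 m/s; Δx = -43·3 + ½·1·3² = -124.5 m; v ends -40 m/s.
x(7) = 9 + Σ Δx = -207.5 m.

-207.5 m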